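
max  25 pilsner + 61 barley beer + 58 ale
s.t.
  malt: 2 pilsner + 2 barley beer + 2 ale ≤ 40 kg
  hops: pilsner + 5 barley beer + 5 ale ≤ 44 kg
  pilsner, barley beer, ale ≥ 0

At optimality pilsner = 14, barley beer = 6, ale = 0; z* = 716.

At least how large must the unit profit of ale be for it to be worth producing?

Check each constraint at x*: malt 40/40 (tight); hops 44/44 (tight).
The binding rows give the dual system: 2·y_malt + 1·y_hops = 25 and 2·y_malt + 5·y_hops = 61.
This yields shadow prices y_malt = 8, y_hops = 9.
ale enters the basis when its profit ≥ yᵀa₃ = 8·2 + 9·5 = 61.

61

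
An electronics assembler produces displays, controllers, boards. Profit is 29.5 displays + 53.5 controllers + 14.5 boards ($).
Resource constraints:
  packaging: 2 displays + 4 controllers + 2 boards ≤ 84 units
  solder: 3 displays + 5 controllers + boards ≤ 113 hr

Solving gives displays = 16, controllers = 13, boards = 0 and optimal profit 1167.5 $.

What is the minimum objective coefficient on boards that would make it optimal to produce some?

Both packaging and solder are binding at x*.
Dual feasibility on the basic columns requires 2·y_packaging + 3·y_solder = 29.5, 4·y_packaging + 5·y_solder = 53.5.
Solving: y_packaging = 6.5, y_solder = 5.5.
boards enters the basis when its profit ≥ yᵀa₃ = 6.5·2 + 5.5·1 = 18.5.

18.5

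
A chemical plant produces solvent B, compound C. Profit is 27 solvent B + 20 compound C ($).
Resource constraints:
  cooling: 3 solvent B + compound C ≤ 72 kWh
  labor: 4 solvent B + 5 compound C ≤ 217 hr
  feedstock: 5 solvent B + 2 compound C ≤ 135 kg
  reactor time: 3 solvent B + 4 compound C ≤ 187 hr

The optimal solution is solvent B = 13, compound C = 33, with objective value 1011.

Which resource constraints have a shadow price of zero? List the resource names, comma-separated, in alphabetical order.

cooling: 72/72 (binding)
labor: 217/217 (binding)
feedstock: 131/135 (slack 4)
reactor time: 171/187 (slack 16)
By complementary slackness, a constraint with positive slack has shadow price 0 → feedstock, reactor time.

feedstock, reactor time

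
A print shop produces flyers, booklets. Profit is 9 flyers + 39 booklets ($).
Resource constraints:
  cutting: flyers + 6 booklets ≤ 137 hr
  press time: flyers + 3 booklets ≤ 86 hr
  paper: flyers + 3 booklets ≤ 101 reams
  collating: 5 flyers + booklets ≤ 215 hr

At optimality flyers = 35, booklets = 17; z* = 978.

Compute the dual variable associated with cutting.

4

At the optimum: cutting uses 137 of 137 (binding); press time uses 86 of 86 (binding); paper uses 86 of 101 (slack = 15); collating uses 192 of 215 (slack = 23).
By complementary slackness, y = 0 for the non-binding constraints.
Dual feasibility on the basic columns requires 1·y_cutting + 1·y_press time = 9, 6·y_cutting + 3·y_press time = 39.
This yields shadow prices y_cutting = 4, y_press time = 5.
Shadow price of cutting = 4.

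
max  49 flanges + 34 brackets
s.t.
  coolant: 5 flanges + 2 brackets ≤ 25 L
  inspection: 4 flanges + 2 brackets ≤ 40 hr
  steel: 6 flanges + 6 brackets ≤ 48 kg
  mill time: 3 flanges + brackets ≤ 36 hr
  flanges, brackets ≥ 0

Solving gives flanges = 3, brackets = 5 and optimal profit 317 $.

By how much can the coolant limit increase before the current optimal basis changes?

15

Binding constraints: coolant, steel. The basis is B = [[5,2],[6,6]] with det 18.
Per unit increase in coolant, x* moves by d = (0.3333, -0.3333).
The basis stays optimal until brackets reaches 0; allowable increase = 15 L.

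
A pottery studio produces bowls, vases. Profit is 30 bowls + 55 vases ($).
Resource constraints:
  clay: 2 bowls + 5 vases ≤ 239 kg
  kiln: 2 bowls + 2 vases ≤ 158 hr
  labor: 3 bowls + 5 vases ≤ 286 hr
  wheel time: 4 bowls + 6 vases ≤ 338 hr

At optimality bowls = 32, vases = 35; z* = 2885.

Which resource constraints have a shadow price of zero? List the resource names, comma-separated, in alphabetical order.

clay: 239/239 (binding)
kiln: 134/158 (slack 24)
labor: 271/286 (slack 15)
wheel time: 338/338 (binding)
By complementary slackness, a constraint with positive slack has shadow price 0 → kiln, labor.

kiln, labor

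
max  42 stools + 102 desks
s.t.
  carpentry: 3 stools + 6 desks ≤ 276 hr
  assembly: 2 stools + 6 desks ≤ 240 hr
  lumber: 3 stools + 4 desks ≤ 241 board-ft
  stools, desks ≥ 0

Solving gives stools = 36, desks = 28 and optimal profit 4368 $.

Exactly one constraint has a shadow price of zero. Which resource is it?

lumber

carpentry: 276/276 (binding)
assembly: 240/240 (binding)
lumber: 220/241 (slack 21)
By complementary slackness, a constraint with positive slack has shadow price 0 → lumber.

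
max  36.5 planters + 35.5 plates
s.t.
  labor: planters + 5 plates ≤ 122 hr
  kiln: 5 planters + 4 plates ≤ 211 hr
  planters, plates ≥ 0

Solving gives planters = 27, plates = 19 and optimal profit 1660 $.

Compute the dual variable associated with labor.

1.5

Check each constraint at x*: labor 122/122 (tight); kiln 211/211 (tight).
Dual feasibility on the basic columns requires 1·y_labor + 5·y_kiln = 36.5, 5·y_labor + 4·y_kiln = 35.5.
This yields shadow prices y_labor = 1.5, y_kiln = 7.
Shadow price of labor = 1.5.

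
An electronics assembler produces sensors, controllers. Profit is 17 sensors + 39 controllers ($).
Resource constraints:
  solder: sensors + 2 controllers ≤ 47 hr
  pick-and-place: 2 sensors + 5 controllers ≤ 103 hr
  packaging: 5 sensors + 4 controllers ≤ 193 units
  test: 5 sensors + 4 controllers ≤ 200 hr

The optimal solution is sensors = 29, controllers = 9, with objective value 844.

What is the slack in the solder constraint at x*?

solder used = 1·29 + 2·9 = 47; slack = 47 − 47 = 0.

0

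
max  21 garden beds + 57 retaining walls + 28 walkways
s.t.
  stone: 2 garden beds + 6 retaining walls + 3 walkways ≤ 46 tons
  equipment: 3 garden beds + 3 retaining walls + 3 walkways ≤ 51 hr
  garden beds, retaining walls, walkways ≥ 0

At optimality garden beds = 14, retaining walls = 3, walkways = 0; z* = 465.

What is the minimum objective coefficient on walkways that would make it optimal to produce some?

30

Both stone and equipment are binding at x*.
From A_Bᵀ y = c: 2·y_stone + 3·y_equipment = 21; 6·y_stone + 3·y_equipment = 57.
→ y_stone = 9 and y_equipment = 1.
walkways enters the basis when its profit ≥ yᵀa₃ = 9·3 + 1·3 = 30.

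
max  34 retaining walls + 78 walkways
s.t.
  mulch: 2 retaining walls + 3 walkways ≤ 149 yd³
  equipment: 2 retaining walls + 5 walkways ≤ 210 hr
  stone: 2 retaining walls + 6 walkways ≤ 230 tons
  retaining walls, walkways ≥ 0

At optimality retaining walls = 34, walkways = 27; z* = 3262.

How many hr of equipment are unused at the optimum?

equipment used = 2·34 + 5·27 = 203; slack = 210 − 203 = 7.

7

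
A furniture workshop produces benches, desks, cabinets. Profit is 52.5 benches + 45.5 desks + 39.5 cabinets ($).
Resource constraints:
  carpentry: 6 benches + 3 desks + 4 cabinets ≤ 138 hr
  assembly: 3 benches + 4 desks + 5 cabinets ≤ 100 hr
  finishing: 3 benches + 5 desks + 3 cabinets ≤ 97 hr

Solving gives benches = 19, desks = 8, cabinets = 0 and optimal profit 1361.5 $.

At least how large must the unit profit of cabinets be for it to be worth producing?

Binding: carpentry and finishing. Non-binding: assembly (11 unused).
By complementary slackness, y = 0 for the non-binding constraint.
From A_Bᵀ y = c: 6·y_carpentry + 3·y_finishing = 52.5; 3·y_carpentry + 5·y_finishing = 45.5.
This yields shadow prices y_carpentry = 6, y_finishing = 5.5.
cabinets enters the basis when its profit ≥ yᵀa₃ = 6·4 + 5.5·3 = 40.5.

40.5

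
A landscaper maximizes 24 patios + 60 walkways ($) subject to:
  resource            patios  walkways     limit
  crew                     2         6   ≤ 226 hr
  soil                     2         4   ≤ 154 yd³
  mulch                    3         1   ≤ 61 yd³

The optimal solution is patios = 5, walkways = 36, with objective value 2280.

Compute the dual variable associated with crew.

At the optimum: crew uses 226 of 226 (binding); soil uses 154 of 154 (binding); mulch uses 51 of 61 (slack = 10).
By complementary slackness, y = 0 for the non-binding constraint.
Dual feasibility on the basic columns requires 2·y_crew + 2·y_soil = 24, 6·y_crew + 4·y_soil = 60.
Solving: y_crew = 6, y_soil = 6.
Shadow price of crew = 6.

6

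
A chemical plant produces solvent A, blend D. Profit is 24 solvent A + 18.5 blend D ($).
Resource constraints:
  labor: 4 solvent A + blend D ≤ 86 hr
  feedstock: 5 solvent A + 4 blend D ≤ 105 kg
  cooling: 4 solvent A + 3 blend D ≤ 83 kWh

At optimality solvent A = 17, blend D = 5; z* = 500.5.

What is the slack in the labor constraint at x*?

labor used = 4·17 + 1·5 = 73; slack = 86 − 73 = 13.

13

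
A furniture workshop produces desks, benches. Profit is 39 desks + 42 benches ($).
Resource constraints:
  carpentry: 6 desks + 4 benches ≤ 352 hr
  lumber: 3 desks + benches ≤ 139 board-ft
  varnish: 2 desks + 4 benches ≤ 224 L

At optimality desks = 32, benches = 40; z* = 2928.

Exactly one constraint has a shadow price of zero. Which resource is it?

carpentry: 352/352 (binding)
lumber: 136/139 (slack 3)
varnish: 224/224 (binding)
By complementary slackness, a constraint with positive slack has shadow price 0 → lumber.

lumber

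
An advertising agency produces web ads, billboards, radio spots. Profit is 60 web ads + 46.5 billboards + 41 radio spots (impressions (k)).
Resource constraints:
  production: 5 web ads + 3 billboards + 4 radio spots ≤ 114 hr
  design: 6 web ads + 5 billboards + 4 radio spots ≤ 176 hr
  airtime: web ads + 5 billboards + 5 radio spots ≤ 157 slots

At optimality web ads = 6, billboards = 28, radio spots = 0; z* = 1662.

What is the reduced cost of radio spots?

-1

At the optimum: production uses 114 of 114 (binding); design uses 176 of 176 (binding); airtime uses 146 of 157 (slack = 11).
Slack constraints have shadow price 0 (complementary slackness).
Dual feasibility on the basic columns requires 5·y_production + 6·y_design = 60, 3·y_production + 5·y_design = 46.5.
→ y_production = 3 and y_design = 7.5.
Reduced cost of radio spots: c₃ − yᵀa₃ = 41 − (3·4 + 7.5·4) = 41 − 42 = -1.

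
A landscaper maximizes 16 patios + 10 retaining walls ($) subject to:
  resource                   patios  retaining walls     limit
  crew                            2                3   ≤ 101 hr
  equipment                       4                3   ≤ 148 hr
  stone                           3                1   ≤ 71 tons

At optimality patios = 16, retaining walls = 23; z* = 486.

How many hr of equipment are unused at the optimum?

15

equipment used = 4·16 + 3·23 = 133; slack = 148 − 133 = 15.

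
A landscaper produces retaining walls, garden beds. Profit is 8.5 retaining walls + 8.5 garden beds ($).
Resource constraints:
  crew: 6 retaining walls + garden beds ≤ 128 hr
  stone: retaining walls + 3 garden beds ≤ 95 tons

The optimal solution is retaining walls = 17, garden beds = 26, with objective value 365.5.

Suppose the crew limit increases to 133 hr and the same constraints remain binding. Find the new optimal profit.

370.5

At the optimum: crew uses 128 of 128 (binding); stone uses 95 of 95 (binding).
The binding rows give the dual system: 6·y_crew + 1·y_stone = 8.5 and 1·y_crew + 3·y_stone = 8.5.
This yields shadow prices y_crew = 1, y_stone = 2.5.
Δz = y_crew·Δb = 1 × (5) = 5, so new z* = 365.5 + 5 = 370.5.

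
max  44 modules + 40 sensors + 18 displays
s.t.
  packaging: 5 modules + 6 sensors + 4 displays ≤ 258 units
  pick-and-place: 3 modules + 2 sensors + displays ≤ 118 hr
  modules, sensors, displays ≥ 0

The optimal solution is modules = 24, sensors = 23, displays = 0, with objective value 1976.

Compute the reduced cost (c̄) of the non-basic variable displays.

Both packaging and pick-and-place are binding at x*.
The binding rows give the dual system: 5·y_packaging + 3·y_pick-and-place = 44 and 6·y_packaging + 2·y_pick-and-place = 40.
Solving: y_packaging = 4, y_pick-and-place = 8.
Reduced cost of displays: c₃ − yᵀa₃ = 18 − (4·4 + 8·1) = 18 − 24 = -6.

-6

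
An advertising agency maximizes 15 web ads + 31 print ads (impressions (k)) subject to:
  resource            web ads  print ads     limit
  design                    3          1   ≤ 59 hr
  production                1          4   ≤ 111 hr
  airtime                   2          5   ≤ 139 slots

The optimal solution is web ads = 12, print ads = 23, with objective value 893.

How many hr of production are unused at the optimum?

production used = 1·12 + 4·23 = 104; slack = 111 − 104 = 7.

7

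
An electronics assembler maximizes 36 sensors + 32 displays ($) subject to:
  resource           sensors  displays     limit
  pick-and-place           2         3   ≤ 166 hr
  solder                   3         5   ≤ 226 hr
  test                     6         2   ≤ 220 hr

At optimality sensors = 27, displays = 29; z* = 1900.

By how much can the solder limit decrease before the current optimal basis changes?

116

Binding constraints: solder, test. The basis is B = [[3,5],[6,2]] with det -24.
Per unit decrease in solder, x* moves by d = (0.0833, -0.25).
The basis stays optimal until displays reaches 0; allowable decrease = 116 hr.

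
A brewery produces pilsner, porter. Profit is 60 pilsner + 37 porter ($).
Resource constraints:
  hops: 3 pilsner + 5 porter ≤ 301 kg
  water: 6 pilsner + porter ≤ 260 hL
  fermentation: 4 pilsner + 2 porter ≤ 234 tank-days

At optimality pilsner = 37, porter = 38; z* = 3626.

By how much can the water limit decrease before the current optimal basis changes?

199.8

Binding constraints: hops, water. The basis is B = [[3,5],[6,1]] with det -27.
Per unit decrease in water, x* moves by d = (-0.1852, 0.1111).
The basis stays optimal until pilsner reaches 0; allowable decrease = 199.8 hL.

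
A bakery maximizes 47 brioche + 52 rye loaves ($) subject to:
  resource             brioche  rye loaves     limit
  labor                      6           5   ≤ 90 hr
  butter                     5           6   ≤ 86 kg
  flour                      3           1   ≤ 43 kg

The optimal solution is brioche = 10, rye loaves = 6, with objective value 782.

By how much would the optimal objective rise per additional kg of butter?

Binding: labor and butter. Non-binding: flour (7 unused).
Since flour is not tight, its dual is 0.
The binding rows give the dual system: 6·y_labor + 5·y_butter = 47 and 5·y_labor + 6·y_butter = 52.
Solving: y_labor = 2, y_butter = 7.
Shadow price of butter = 7.

7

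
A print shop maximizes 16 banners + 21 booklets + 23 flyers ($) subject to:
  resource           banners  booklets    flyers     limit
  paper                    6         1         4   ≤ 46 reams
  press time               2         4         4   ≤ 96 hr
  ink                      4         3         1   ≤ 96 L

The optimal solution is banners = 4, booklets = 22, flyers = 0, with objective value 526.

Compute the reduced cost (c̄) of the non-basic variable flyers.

-1

At the optimum: paper uses 46 of 46 (binding); press time uses 96 of 96 (binding); ink uses 82 of 96 (slack = 14).
By complementary slackness, y = 0 for the non-binding constraint.
From A_Bᵀ y = c: 6·y_paper + 2·y_press time = 16; 1·y_paper + 4·y_press time = 21.
This yields shadow prices y_paper = 1, y_press time = 5.
Reduced cost of flyers: c₃ − yᵀa₃ = 23 − (1·4 + 5·4) = 23 − 24 = -1.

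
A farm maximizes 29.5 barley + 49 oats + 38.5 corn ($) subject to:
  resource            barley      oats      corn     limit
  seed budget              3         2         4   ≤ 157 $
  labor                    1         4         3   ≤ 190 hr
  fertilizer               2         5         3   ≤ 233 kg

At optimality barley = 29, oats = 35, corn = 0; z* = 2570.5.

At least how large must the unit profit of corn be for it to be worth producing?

Binding: seed budget and fertilizer. Non-binding: labor (21 unused).
Slack constraints have shadow price 0 (complementary slackness).
Dual feasibility on the basic columns requires 3·y_seed budget + 2·y_fertilizer = 29.5, 2·y_seed budget + 5·y_fertilizer = 49.
Solving: y_seed budget = 4.5, y_fertilizer = 8.
corn enters the basis when its profit ≥ yᵀa₃ = 4.5·4 + 8·3 = 42.

42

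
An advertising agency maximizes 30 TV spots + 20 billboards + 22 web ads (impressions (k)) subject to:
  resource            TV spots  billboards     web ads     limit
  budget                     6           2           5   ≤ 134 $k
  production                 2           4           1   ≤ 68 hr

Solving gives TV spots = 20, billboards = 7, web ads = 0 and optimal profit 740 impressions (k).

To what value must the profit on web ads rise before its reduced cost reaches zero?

Check each constraint at x*: budget 134/134 (tight); production 68/68 (tight).
From A_Bᵀ y = c: 6·y_budget + 2·y_production = 30; 2·y_budget + 4·y_production = 20.
Solving: y_budget = 4, y_production = 3.
web ads enters the basis when its profit ≥ yᵀa₃ = 4·5 + 3·1 = 23.

23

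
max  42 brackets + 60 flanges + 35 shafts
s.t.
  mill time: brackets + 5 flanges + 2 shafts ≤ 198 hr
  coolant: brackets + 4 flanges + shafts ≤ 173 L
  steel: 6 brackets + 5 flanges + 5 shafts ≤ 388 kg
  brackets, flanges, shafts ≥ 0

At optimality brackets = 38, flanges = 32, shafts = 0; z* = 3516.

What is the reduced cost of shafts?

Binding: mill time and steel. Non-binding: coolant (7 unused).
Slack constraints have shadow price 0 (complementary slackness).
From A_Bᵀ y = c: 1·y_mill time + 6·y_steel = 42; 5·y_mill time + 5·y_steel = 60.
→ y_mill time = 6 and y_steel = 6.
Reduced cost of shafts: c₃ − yᵀa₃ = 35 − (6·2 + 6·5) = 35 − 42 = -7.

-7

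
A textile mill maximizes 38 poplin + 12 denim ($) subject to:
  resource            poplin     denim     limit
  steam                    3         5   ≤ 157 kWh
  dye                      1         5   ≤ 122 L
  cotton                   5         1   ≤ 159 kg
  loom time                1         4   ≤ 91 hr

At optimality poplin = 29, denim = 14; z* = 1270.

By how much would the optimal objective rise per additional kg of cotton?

Binding: steam and cotton. Non-binding: dye (23 unused), loom time (6 unused).
Slack constraints have shadow price 0 (complementary slackness).
The binding rows give the dual system: 3·y_steam + 5·y_cotton = 38 and 5·y_steam + 1·y_cotton = 12.
→ y_steam = 1 and y_cotton = 7.
Shadow price of cotton = 7.

7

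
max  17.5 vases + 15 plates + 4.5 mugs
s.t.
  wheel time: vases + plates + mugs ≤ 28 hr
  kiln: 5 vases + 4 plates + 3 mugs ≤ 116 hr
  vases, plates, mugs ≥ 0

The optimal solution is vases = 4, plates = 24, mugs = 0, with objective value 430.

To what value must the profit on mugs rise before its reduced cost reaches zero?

12.5

At the optimum: wheel time uses 28 of 28 (binding); kiln uses 116 of 116 (binding).
From A_Bᵀ y = c: 1·y_wheel time + 5·y_kiln = 17.5; 1·y_wheel time + 4·y_kiln = 15.
Solving: y_wheel time = 5, y_kiln = 2.5.
mugs enters the basis when its profit ≥ yᵀa₃ = 5·1 + 2.5·3 = 12.5.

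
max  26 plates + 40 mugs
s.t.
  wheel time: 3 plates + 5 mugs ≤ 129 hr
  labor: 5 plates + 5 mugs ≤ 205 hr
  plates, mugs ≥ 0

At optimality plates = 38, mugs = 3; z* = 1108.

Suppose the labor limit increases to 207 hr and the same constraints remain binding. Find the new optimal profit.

Check each constraint at x*: wheel time 129/129 (tight); labor 205/205 (tight).
The binding rows give the dual system: 3·y_wheel time + 5·y_labor = 26 and 5·y_wheel time + 5·y_labor = 40.
Solving: y_wheel time = 7, y_labor = 1.
Δz = y_labor·Δb = 1 × (2) = 2, so new z* = 1108 + 2 = 1110.

1110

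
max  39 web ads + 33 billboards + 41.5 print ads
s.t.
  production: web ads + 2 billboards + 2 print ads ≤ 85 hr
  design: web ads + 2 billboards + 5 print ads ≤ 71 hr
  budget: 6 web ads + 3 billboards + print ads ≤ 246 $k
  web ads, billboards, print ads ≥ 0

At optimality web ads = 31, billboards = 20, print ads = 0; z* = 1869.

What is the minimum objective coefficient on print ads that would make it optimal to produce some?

Binding: design and budget. Non-binding: production (14 unused).
Since production is not tight, its dual is 0.
The binding rows give the dual system: 1·y_design + 6·y_budget = 39 and 2·y_design + 3·y_budget = 33.
This yields shadow prices y_design = 9, y_budget = 5.
print ads enters the basis when its profit ≥ yᵀa₃ = 9·5 + 5·1 = 50.

50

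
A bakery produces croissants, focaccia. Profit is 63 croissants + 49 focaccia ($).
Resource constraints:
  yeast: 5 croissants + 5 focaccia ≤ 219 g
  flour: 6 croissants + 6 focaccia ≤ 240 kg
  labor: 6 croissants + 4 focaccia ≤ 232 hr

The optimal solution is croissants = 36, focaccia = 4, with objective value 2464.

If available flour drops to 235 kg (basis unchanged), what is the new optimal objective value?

Binding: flour and labor. Non-binding: yeast (19 unused).
Slack constraints have shadow price 0 (complementary slackness).
The binding rows give the dual system: 6·y_flour + 6·y_labor = 63 and 6·y_flour + 4·y_labor = 49.
Solving: y_flour = 3.5, y_labor = 7.
Δz = y_flour·Δb = 3.5 × (-5) = -17.5, so new z* = 2464 − 17.5 = 2446.5.

2446.5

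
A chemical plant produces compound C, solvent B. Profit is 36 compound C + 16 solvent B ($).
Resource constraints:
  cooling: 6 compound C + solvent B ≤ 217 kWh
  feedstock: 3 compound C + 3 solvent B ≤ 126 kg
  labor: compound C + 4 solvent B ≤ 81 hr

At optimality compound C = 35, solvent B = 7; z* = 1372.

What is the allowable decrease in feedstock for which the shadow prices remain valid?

17.5

Binding constraints: cooling, feedstock. The basis is B = [[6,1],[3,3]] with det 15.
Per unit decrease in feedstock, x* moves by d = (0.0667, -0.4).
The basis stays optimal until solvent B reaches 0; allowable decrease = 17.5 kg.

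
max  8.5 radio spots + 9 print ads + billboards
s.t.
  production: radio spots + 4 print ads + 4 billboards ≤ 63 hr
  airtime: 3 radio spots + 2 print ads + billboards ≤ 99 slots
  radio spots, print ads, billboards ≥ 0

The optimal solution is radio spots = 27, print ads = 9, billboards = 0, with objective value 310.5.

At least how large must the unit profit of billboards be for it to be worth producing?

Check each constraint at x*: production 63/63 (tight); airtime 99/99 (tight).
The binding rows give the dual system: 1·y_production + 3·y_airtime = 8.5 and 4·y_production + 2·y_airtime = 9.
→ y_production = 1 and y_airtime = 2.5.
billboards enters the basis when its profit ≥ yᵀa₃ = 1·4 + 2.5·1 = 6.5.

6.5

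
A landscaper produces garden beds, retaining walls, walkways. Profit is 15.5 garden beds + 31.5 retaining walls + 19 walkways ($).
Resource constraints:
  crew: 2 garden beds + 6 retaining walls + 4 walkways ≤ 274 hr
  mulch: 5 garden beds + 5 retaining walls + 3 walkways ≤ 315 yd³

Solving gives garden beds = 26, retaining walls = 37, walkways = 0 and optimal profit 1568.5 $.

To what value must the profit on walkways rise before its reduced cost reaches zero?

20.5

At the optimum: crew uses 274 of 274 (binding); mulch uses 315 of 315 (binding).
Dual feasibility on the basic columns requires 2·y_crew + 5·y_mulch = 15.5, 6·y_crew + 5·y_mulch = 31.5.
This yields shadow prices y_crew = 4, y_mulch = 1.5.
walkways enters the basis when its profit ≥ yᵀa₃ = 4·4 + 1.5·3 = 20.5.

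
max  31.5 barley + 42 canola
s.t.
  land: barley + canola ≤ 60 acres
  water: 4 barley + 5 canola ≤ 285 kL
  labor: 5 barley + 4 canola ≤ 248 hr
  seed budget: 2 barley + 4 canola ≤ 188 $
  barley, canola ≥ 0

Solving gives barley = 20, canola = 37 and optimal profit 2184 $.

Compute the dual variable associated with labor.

Check each constraint at x*: land 57/60 (slack 3); water 265/285 (slack 20); labor 248/248 (tight); seed budget 188/188 (tight).
Since land, water are not tight, their duals are 0.
From A_Bᵀ y = c: 5·y_labor + 2·y_seed budget = 31.5; 4·y_labor + 4·y_seed budget = 42.
→ y_labor = 3.5 and y_seed budget = 7.
Shadow price of labor = 3.5.

3.5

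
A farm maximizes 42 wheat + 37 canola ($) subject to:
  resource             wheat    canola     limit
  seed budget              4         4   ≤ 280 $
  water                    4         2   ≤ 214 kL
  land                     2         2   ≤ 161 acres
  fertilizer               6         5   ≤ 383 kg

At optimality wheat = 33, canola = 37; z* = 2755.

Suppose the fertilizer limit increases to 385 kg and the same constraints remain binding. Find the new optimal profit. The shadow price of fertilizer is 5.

2765

Δb = 2, so new z* = 2755 + (5)·(2) = 2755 + 10 = 2765.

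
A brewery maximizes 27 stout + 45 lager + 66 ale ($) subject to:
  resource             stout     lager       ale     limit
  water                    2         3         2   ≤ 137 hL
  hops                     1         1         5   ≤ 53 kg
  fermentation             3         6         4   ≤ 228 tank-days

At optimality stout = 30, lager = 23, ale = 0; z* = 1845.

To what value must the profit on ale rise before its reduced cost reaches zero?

Binding: hops and fermentation. Non-binding: water (8 unused).
By complementary slackness, y = 0 for the non-binding constraint.
Dual feasibility on the basic columns requires 1·y_hops + 3·y_fermentation = 27, 1·y_hops + 6·y_fermentation = 45.
This yields shadow prices y_hops = 9, y_fermentation = 6.
ale enters the basis when its profit ≥ yᵀa₃ = 9·5 + 6·4 = 69.

69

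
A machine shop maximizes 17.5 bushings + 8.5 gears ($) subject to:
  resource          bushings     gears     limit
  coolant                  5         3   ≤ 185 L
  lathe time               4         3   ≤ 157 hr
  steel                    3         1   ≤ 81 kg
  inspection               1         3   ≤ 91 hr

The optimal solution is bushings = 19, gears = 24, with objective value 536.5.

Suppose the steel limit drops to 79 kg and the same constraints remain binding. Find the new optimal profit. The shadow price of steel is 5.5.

Δb = -2, so new z* = 536.5 + (5.5)·(-2) = 536.5 − 11 = 525.5.

525.5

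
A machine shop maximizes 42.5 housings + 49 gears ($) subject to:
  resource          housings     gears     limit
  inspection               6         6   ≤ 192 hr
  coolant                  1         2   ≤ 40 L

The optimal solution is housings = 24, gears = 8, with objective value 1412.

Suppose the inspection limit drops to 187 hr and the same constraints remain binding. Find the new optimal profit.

1382

Both inspection and coolant are binding at x*.
The binding rows give the dual system: 6·y_inspection + 1·y_coolant = 42.5 and 6·y_inspection + 2·y_coolant = 49.
Solving: y_inspection = 6, y_coolant = 6.5.
Δz = y_inspection·Δb = 6 × (-5) = -30, so new z* = 1412 − 30 = 1382.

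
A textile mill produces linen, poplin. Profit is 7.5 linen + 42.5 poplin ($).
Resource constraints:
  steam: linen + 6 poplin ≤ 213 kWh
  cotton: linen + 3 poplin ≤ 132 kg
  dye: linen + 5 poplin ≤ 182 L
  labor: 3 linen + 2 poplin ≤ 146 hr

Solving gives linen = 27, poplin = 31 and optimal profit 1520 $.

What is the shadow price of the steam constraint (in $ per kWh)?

Check each constraint at x*: steam 213/213 (tight); cotton 120/132 (slack 12); dye 182/182 (tight); labor 143/146 (slack 3).
Slack constraints have shadow price 0 (complementary slackness).
The binding rows give the dual system: 1·y_steam + 1·y_dye = 7.5 and 6·y_steam + 5·y_dye = 42.5.
This yields shadow prices y_steam = 5, y_dye = 2.5.
Shadow price of steam = 5.

5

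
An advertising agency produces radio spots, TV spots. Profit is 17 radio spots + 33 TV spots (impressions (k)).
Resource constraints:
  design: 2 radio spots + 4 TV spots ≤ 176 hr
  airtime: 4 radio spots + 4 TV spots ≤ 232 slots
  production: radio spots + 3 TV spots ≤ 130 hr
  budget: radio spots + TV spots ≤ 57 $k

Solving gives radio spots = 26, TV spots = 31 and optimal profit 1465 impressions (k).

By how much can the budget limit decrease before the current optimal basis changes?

Binding constraints: design, budget. The basis is B = [[2,4],[1,1]] with det -2.
Per unit decrease in budget, x* moves by d = (-2, 1).
The basis stays optimal until production becomes binding; allowable decrease = 11 $k.

11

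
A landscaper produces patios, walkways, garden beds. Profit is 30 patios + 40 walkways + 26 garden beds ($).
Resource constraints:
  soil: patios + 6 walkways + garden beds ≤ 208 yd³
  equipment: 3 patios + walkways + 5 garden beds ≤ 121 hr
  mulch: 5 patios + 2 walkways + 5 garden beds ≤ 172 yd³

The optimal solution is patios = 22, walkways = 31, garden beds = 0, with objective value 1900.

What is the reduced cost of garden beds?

-4

Binding: soil and mulch. Non-binding: equipment (24 unused).
Since equipment is not tight, its dual is 0.
The binding rows give the dual system: 1·y_soil + 5·y_mulch = 30 and 6·y_soil + 2·y_mulch = 40.
This yields shadow prices y_soil = 5, y_mulch = 5.
Reduced cost of garden beds: c₃ − yᵀa₃ = 26 − (5·1 + 5·5) = 26 − 30 = -4.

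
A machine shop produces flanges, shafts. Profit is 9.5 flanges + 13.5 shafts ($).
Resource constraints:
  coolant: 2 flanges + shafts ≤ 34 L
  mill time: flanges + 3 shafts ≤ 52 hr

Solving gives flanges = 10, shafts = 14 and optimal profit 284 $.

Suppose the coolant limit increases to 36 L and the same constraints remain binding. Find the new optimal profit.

At the optimum: coolant uses 34 of 34 (binding); mill time uses 52 of 52 (binding).
From A_Bᵀ y = c: 2·y_coolant + 1·y_mill time = 9.5; 1·y_coolant + 3·y_mill time = 13.5.
This yields shadow prices y_coolant = 3, y_mill time = 3.5.
Δz = y_coolant·Δb = 3 × (2) = 6, so new z* = 284 + 6 = 290.

290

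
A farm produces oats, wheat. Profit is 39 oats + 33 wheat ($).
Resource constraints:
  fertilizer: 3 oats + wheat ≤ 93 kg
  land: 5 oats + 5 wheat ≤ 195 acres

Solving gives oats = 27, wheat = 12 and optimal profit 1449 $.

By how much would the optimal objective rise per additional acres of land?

Both fertilizer and land are binding at x*.
Dual feasibility on the basic columns requires 3·y_fertilizer + 5·y_land = 39, 1·y_fertilizer + 5·y_land = 33.
→ y_fertilizer = 3 and y_land = 6.
Shadow price of land = 6.

6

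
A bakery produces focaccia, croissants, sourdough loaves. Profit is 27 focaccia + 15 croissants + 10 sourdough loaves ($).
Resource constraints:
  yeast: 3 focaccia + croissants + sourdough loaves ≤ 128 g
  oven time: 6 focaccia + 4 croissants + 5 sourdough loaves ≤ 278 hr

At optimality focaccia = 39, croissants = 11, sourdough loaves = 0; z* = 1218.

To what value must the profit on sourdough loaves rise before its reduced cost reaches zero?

18

At the optimum: yeast uses 128 of 128 (binding); oven time uses 278 of 278 (binding).
From A_Bᵀ y = c: 3·y_yeast + 6·y_oven time = 27; 1·y_yeast + 4·y_oven time = 15.
Solving: y_yeast = 3, y_oven time = 3.
sourdough loaves enters the basis when its profit ≥ yᵀa₃ = 3·1 + 3·5 = 18.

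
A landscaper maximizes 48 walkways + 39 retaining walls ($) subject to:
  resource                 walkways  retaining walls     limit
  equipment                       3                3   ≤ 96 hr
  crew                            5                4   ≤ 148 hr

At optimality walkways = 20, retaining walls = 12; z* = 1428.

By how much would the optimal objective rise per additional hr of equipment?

1

Check each constraint at x*: equipment 96/96 (tight); crew 148/148 (tight).
Dual feasibility on the basic columns requires 3·y_equipment + 5·y_crew = 48, 3·y_equipment + 4·y_crew = 39.
→ y_equipment = 1 and y_crew = 9.
Shadow price of equipment = 1.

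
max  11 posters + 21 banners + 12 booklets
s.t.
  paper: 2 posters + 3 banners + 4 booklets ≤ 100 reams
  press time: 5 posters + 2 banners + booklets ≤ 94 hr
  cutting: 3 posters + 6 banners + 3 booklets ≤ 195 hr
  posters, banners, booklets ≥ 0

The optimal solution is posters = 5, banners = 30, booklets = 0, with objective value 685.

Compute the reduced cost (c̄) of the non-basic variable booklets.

Binding: paper and cutting. Non-binding: press time (9 unused).
Since press time is not tight, its dual is 0.
From A_Bᵀ y = c: 2·y_paper + 3·y_cutting = 11; 3·y_paper + 6·y_cutting = 21.
This yields shadow prices y_paper = 1, y_cutting = 3.
Reduced cost of booklets: c₃ − yᵀa₃ = 12 − (1·4 + 3·3) = 12 − 13 = -1.

-1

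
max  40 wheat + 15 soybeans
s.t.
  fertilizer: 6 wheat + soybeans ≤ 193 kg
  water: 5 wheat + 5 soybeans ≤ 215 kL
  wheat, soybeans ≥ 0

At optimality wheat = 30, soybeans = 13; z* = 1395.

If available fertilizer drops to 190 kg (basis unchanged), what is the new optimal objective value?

Check each constraint at x*: fertilizer 193/193 (tight); water 215/215 (tight).
From A_Bᵀ y = c: 6·y_fertilizer + 5·y_water = 40; 1·y_fertilizer + 5·y_water = 15.
Solving: y_fertilizer = 5, y_water = 2.
Δz = y_fertilizer·Δb = 5 × (-3) = -15, so new z* = 1395 − 15 = 1380.

1380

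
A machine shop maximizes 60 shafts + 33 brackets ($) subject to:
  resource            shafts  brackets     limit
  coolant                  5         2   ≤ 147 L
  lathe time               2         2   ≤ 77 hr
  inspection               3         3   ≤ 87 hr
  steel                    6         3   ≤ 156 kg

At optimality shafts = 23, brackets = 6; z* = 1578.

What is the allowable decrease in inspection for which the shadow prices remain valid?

9

Binding constraints: inspection, steel. The basis is B = [[3,3],[6,3]] with det -9.
Per unit decrease in inspection, x* moves by d = (0.3333, -0.6667).
The basis stays optimal until brackets reaches 0; allowable decrease = 9 hr.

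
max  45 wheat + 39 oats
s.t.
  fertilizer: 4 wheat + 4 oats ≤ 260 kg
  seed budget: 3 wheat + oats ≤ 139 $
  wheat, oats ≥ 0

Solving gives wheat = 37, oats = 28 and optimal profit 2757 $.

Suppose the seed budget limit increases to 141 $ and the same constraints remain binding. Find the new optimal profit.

2763

Check each constraint at x*: fertilizer 260/260 (tight); seed budget 139/139 (tight).
Dual feasibility on the basic columns requires 4·y_fertilizer + 3·y_seed budget = 45, 4·y_fertilizer + 1·y_seed budget = 39.
This yields shadow prices y_fertilizer = 9, y_seed budget = 3.
Δz = y_seed budget·Δb = 3 × (2) = 6, so new z* = 2757 + 6 = 2763.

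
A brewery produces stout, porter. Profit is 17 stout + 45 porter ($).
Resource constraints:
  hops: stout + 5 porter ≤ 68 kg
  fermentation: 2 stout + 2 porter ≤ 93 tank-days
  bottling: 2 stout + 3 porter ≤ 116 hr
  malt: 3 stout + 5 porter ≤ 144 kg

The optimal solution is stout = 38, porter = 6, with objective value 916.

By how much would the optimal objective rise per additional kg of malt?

4

Check each constraint at x*: hops 68/68 (tight); fermentation 88/93 (slack 5); bottling 94/116 (slack 22); malt 144/144 (tight).
By complementary slackness, y = 0 for the non-binding constraints.
The binding rows give the dual system: 1·y_hops + 3·y_malt = 17 and 5·y_hops + 5·y_malt = 45.
This yields shadow prices y_hops = 5, y_malt = 4.
Shadow price of malt = 4.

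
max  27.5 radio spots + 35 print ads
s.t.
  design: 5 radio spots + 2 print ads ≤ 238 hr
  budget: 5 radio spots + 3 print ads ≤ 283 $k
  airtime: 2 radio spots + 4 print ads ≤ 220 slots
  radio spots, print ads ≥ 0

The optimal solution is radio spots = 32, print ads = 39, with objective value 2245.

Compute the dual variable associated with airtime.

At the optimum: design uses 238 of 238 (binding); budget uses 277 of 283 (slack = 6); airtime uses 220 of 220 (binding).
Slack constraints have shadow price 0 (complementary slackness).
Dual feasibility on the basic columns requires 5·y_design + 2·y_airtime = 27.5, 2·y_design + 4·y_airtime = 35.
Solving: y_design = 2.5, y_airtime = 7.5.
Shadow price of airtime = 7.5.

7.5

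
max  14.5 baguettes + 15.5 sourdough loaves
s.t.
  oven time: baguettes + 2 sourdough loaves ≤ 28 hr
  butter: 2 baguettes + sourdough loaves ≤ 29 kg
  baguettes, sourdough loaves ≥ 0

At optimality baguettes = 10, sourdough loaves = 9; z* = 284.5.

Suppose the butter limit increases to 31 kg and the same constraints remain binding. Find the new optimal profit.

Both oven time and butter are binding at x*.
The binding rows give the dual system: 1·y_oven time + 2·y_butter = 14.5 and 2·y_oven time + 1·y_butter = 15.5.
Solving: y_oven time = 5.5, y_butter = 4.5.
Δz = y_butter·Δb = 4.5 × (2) = 9, so new z* = 284.5 + 9 = 293.5.

293.5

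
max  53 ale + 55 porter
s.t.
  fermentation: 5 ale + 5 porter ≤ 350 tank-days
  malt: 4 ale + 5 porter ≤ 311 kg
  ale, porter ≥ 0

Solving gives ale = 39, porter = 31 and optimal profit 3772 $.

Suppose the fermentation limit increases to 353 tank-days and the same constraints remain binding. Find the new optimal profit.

3799

At the optimum: fermentation uses 350 of 350 (binding); malt uses 311 of 311 (binding).
The binding rows give the dual system: 5·y_fermentation + 4·y_malt = 53 and 5·y_fermentation + 5·y_malt = 55.
→ y_fermentation = 9 and y_malt = 2.
Δz = y_fermentation·Δb = 9 × (3) = 27, so new z* = 3772 + 27 = 3799.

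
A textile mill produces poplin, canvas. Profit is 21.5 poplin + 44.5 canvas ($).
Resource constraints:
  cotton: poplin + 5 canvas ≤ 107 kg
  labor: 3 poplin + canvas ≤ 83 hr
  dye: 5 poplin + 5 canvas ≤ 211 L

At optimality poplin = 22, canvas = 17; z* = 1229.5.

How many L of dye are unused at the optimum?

dye used = 5·22 + 5·17 = 195; slack = 211 − 195 = 16.

16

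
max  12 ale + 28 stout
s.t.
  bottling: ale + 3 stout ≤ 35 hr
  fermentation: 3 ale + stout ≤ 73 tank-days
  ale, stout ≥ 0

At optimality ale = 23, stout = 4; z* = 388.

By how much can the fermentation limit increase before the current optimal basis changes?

Binding constraints: bottling, fermentation. The basis is B = [[1,3],[3,1]] with det -8.
Per unit increase in fermentation, x* moves by d = (0.375, -0.125).
The basis stays optimal until stout reaches 0; allowable increase = 32 tank-days.

32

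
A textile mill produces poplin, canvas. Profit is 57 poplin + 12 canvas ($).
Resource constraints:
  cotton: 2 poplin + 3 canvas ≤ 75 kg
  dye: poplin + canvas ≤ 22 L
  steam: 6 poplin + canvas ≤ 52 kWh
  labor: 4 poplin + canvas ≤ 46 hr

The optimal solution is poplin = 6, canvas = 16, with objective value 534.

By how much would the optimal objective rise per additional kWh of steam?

9

Check each constraint at x*: cotton 60/75 (slack 15); dye 22/22 (tight); steam 52/52 (tight); labor 40/46 (slack 6).
By complementary slackness, y = 0 for the non-binding constraints.
The binding rows give the dual system: 1·y_dye + 6·y_steam = 57 and 1·y_dye + 1·y_steam = 12.
This yields shadow prices y_dye = 3, y_steam = 9.
Shadow price of steam = 9.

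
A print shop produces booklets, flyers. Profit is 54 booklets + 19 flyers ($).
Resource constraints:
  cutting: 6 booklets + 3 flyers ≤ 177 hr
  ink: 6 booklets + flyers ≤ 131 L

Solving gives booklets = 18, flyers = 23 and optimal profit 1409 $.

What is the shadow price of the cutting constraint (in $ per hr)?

At the optimum: cutting uses 177 of 177 (binding); ink uses 131 of 131 (binding).
From A_Bᵀ y = c: 6·y_cutting + 6·y_ink = 54; 3·y_cutting + 1·y_ink = 19.
→ y_cutting = 5 and y_ink = 4.
Shadow price of cutting = 5.

5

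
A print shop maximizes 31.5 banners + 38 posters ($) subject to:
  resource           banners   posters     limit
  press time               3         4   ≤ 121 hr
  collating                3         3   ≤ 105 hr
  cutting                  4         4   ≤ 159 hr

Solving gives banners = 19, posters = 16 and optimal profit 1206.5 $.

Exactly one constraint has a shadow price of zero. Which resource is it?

press time: 121/121 (binding)
collating: 105/105 (binding)
cutting: 140/159 (slack 19)
By complementary slackness, a constraint with positive slack has shadow price 0 → cutting.

cutting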